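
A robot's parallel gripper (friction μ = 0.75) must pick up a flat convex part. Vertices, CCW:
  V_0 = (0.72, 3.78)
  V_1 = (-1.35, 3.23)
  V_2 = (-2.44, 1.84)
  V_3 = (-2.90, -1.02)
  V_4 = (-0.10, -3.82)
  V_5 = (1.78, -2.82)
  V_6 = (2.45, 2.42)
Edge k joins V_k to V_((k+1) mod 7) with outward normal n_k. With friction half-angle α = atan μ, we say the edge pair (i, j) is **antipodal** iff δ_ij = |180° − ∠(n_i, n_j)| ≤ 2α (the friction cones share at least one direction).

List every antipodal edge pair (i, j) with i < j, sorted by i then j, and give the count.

count = 11; pairs: (0,3), (0,4), (0,5), (1,4), (1,5), (2,4), (2,5), (2,6), (3,5), (3,6), (4,6)

α = atan 0.75 = 36.87°;  2α = 73.74°
n_0 = (-0.2568, +0.9665)
n_1 = (-0.7869, +0.6171)
n_2 = (-0.9873, +0.1588)
n_3 = (-0.7071, -0.7071)
n_4 = (+0.4696, -0.8829)
n_5 = (+0.9919, -0.1268)
n_6 = (+0.6180, +0.7862)
  (0,1): δ = 142.98°  ·
  (0,2): δ = 114.02°  ·
  (0,3): δ = 59.88°  ✓
  (0,4): δ = 13.13°  ✓
  (0,5): δ = 67.83°  ✓
  (0,6): δ = 126.95°  ·
  (1,2): δ = 151.03°  ·
  (1,3): δ = 96.90°  ·
  (1,4): δ = 23.89°  ✓
  (1,5): δ = 30.82°  ✓
  (1,6): δ = 89.93°  ·
  (2,3): δ = 125.86°  ·
  (2,4): δ = 52.85°  ✓
  (2,5): δ = 1.85°  ✓
  (2,6): δ = 60.97°  ✓
  (3,4): δ = 106.99°  ·
  (3,5): δ = 52.29°  ✓
  (3,6): δ = 6.83°  ✓
  (4,5): δ = 125.30°  ·
  (4,6): δ = 66.18°  ✓
  (5,6): δ = 120.89°  ·
antipodal pairs: 11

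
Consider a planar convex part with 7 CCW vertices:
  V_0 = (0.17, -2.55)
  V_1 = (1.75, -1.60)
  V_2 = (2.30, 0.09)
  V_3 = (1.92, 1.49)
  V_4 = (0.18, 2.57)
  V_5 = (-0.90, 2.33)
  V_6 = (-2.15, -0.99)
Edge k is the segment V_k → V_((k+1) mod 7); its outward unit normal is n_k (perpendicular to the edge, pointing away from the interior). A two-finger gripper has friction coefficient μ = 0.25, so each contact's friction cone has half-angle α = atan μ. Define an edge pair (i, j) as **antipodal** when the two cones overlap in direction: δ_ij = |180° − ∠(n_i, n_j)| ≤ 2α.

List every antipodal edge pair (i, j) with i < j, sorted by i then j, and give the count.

α = atan 0.25 = 14.04°;  2α = 28.07°
n_0 = (+0.5153, -0.8570)
n_1 = (+0.9509, -0.3095)
n_2 = (+0.9651, +0.2620)
n_3 = (+0.5274, +0.8496)
n_4 = (-0.2169, +0.9762)
n_5 = (-0.9359, +0.3524)
n_6 = (-0.5580, -0.8298)
  (0,1): δ = 139.04°  ·
  (0,2): δ = 105.83°  ·
  (0,3): δ = 62.84°  ·
  (0,4): δ = 18.49°  ✓
  (0,5): δ = 38.35°  ·
  (0,6): δ = 115.07°  ·
  (1,2): δ = 146.79°  ·
  (1,3): δ = 103.80°  ·
  (1,4): δ = 59.44°  ·
  (1,5): δ = 2.60°  ✓
  (1,6): δ = 74.11°  ·
  (2,3): δ = 137.01°  ·
  (2,4): δ = 92.66°  ·
  (2,5): δ = 35.82°  ·
  (2,6): δ = 40.90°  ·
  (3,4): δ = 135.64°  ·
  (3,5): δ = 78.80°  ·
  (3,6): δ = 2.09°  ✓
  (4,5): δ = 123.16°  ·
  (4,6): δ = 46.45°  ·
  (5,6): δ = 103.29°  ·
antipodal pairs: 3

count = 3; pairs: (0,4), (1,5), (3,6)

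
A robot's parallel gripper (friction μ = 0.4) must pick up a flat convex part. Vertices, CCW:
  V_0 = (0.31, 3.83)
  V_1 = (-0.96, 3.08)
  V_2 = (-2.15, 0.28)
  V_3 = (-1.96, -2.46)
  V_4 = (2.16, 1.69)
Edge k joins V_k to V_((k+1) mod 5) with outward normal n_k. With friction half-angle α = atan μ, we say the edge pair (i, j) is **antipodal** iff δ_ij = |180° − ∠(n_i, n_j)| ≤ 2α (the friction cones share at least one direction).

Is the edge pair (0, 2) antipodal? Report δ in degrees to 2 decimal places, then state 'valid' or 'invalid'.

δ = 116.60°, invalid

α = atan 0.4 = 21.80°;  2α = 43.60°
edge 0: e_0 = (-1.27, -0.75);  n_0 = (-0.5085, +0.8611)
edge 2: e_2 = (+0.19, -2.74);  n_2 = (-0.9976, -0.0692)
∠(n_0, n_2) = 63.40°
δ = |180° − 63.40°| = 116.60°
116.60° > 2α = 43.60°  →  invalid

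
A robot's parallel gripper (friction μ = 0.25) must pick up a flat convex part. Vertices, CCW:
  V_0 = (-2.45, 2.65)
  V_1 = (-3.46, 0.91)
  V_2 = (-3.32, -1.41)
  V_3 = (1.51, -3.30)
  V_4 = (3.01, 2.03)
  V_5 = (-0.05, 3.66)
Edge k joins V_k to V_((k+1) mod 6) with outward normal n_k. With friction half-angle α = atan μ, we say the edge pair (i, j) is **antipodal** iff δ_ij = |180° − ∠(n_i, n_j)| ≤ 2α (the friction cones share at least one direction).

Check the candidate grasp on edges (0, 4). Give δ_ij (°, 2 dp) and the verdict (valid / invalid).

δ = 92.09°, invalid

α = atan 0.25 = 14.04°;  2α = 28.07°
edge 0: e_0 = (-1.01, -1.74);  n_0 = (-0.8649, +0.5020)
edge 4: e_4 = (-3.06, +1.63);  n_4 = (+0.4701, +0.8826)
∠(n_0, n_4) = 87.91°
δ = |180° − 87.91°| = 92.09°
92.09° > 2α = 28.07°  →  invalid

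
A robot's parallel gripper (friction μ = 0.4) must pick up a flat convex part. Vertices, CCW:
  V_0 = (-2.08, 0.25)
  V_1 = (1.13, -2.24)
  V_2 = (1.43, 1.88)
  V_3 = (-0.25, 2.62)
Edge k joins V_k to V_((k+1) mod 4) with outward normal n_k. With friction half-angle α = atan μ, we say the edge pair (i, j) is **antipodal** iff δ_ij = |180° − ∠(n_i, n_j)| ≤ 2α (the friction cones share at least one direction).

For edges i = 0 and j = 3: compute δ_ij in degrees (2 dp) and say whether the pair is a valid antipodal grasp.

δ = 90.13°, invalid

α = atan 0.4 = 21.80°;  2α = 43.60°
edge 0: e_0 = (+3.21, -2.49);  n_0 = (-0.6129, -0.7901)
edge 3: e_3 = (-1.83, -2.37);  n_3 = (-0.7915, +0.6112)
∠(n_0, n_3) = 89.87°
δ = |180° − 89.87°| = 90.13°
90.13° > 2α = 43.60°  →  invalid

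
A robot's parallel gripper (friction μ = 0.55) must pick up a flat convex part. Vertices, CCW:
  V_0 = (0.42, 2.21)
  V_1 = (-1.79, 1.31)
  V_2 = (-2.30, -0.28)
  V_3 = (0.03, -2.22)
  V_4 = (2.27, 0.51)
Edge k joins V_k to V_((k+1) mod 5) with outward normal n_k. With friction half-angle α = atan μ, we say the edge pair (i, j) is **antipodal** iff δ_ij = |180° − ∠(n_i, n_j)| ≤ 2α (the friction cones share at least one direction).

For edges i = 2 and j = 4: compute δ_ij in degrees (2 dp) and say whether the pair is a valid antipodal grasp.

δ = 2.80°, valid

α = atan 0.55 = 28.81°;  2α = 57.62°
edge 2: e_2 = (+2.33, -1.94);  n_2 = (-0.6399, -0.7685)
edge 4: e_4 = (-1.85, +1.70);  n_4 = (+0.6766, +0.7363)
∠(n_2, n_4) = 177.20°
δ = |180° − 177.20°| = 2.80°
2.80° ≤ 2α = 57.62°  →  valid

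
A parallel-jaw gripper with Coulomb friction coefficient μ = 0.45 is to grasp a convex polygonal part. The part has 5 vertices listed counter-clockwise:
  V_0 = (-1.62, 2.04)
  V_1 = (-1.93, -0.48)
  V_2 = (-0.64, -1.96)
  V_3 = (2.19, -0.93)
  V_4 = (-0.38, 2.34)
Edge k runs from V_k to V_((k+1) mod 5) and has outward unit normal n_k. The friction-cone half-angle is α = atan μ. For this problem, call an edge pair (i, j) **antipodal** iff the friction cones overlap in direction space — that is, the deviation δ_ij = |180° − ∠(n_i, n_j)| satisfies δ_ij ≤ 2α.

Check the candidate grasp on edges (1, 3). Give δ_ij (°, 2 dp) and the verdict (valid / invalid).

α = atan 0.45 = 24.23°;  2α = 48.46°
edge 1: e_1 = (+1.29, -1.48);  n_1 = (-0.7538, -0.6571)
edge 3: e_3 = (-2.57, +3.27);  n_3 = (+0.7862, +0.6179)
∠(n_1, n_3) = 177.09°
δ = |180° − 177.09°| = 2.91°
2.91° ≤ 2α = 48.46°  →  valid

δ = 2.91°, valid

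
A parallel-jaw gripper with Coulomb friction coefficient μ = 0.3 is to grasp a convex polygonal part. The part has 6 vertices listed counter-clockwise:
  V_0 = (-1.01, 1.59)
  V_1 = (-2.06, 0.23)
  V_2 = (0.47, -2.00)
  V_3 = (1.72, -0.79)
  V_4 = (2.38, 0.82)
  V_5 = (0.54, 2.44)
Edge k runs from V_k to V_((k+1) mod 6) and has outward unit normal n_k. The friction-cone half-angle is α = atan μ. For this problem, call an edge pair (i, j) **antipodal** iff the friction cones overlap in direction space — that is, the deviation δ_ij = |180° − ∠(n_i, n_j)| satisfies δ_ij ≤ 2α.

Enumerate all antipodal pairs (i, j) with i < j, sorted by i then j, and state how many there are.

count = 4; pairs: (0,2), (0,3), (1,4), (2,5)

α = atan 0.3 = 16.70°;  2α = 33.40°
n_0 = (-0.7915, +0.6111)
n_1 = (-0.6612, -0.7502)
n_2 = (+0.6955, -0.7185)
n_3 = (+0.9253, -0.3793)
n_4 = (+0.6608, +0.7506)
n_5 = (-0.4808, +0.8768)
  (0,1): δ = 93.72°  ·
  (0,2): δ = 8.26°  ✓
  (0,3): δ = 15.38°  ✓
  (0,4): δ = 86.31°  ·
  (0,5): δ = 156.41°  ·
  (1,2): δ = 94.54°  ·
  (1,3): δ = 70.90°  ·
  (1,4): δ = 0.03°  ✓
  (1,5): δ = 70.13°  ·
  (2,3): δ = 156.36°  ·
  (2,4): δ = 85.43°  ·
  (2,5): δ = 15.33°  ✓
  (3,4): δ = 109.07°  ·
  (3,5): δ = 38.97°  ·
  (4,5): δ = 109.90°  ·
antipodal pairs: 4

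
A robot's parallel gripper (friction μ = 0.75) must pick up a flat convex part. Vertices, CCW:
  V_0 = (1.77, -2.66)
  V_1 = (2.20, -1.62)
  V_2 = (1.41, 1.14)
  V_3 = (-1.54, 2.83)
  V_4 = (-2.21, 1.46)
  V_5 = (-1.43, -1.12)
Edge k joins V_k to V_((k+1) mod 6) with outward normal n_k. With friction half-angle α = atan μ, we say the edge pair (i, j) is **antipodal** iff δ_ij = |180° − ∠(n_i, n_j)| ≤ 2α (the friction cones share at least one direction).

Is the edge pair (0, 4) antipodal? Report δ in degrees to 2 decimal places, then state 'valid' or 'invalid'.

α = atan 0.75 = 36.87°;  2α = 73.74°
edge 0: e_0 = (+0.43, +1.04);  n_0 = (+0.9241, -0.3821)
edge 4: e_4 = (+0.78, -2.58);  n_4 = (-0.9572, -0.2894)
∠(n_0, n_4) = 140.72°
δ = |180° − 140.72°| = 39.28°
39.28° ≤ 2α = 73.74°  →  valid

δ = 39.28°, valid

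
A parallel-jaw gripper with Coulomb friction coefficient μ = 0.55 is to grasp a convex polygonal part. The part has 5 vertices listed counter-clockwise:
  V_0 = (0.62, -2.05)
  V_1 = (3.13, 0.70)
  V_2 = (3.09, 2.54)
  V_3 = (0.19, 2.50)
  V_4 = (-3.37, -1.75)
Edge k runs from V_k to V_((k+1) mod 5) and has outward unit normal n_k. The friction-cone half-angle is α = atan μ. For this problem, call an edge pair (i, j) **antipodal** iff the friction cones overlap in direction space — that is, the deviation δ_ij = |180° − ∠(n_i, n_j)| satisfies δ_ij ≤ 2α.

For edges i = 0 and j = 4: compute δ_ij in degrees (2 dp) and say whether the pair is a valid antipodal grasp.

δ = 128.09°, invalid

α = atan 0.55 = 28.81°;  2α = 57.62°
edge 0: e_0 = (+2.51, +2.75);  n_0 = (+0.7386, -0.6741)
edge 4: e_4 = (+3.99, -0.30);  n_4 = (-0.0750, -0.9972)
∠(n_0, n_4) = 51.91°
δ = |180° − 51.91°| = 128.09°
128.09° > 2α = 57.62°  →  invalid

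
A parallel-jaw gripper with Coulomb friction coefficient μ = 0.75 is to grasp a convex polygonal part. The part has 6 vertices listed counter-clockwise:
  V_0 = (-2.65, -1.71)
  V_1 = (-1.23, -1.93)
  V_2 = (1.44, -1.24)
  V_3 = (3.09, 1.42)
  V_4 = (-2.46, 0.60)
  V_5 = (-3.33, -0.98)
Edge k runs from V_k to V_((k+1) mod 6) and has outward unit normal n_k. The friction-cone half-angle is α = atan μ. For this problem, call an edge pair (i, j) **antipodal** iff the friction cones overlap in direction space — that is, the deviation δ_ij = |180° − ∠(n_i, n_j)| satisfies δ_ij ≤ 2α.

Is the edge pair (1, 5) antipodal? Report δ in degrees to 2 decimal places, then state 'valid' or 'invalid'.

δ = 118.48°, invalid

α = atan 0.75 = 36.87°;  2α = 73.74°
edge 1: e_1 = (+2.67, +0.69);  n_1 = (+0.2502, -0.9682)
edge 5: e_5 = (+0.68, -0.73);  n_5 = (-0.7317, -0.6816)
∠(n_1, n_5) = 61.52°
δ = |180° − 61.52°| = 118.48°
118.48° > 2α = 73.74°  →  invalid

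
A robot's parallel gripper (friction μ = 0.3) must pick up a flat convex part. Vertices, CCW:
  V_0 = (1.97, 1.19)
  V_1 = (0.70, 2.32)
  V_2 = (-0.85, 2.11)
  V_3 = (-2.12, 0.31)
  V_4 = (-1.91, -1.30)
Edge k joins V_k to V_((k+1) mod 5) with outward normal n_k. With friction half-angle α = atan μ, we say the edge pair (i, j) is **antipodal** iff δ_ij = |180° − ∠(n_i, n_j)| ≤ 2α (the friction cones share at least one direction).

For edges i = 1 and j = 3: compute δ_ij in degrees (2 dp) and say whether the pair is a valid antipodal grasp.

δ = 90.28°, invalid

α = atan 0.3 = 16.70°;  2α = 33.40°
edge 1: e_1 = (-1.55, -0.21);  n_1 = (-0.1343, +0.9909)
edge 3: e_3 = (+0.21, -1.61);  n_3 = (-0.9916, -0.1293)
∠(n_1, n_3) = 89.72°
δ = |180° − 89.72°| = 90.28°
90.28° > 2α = 33.40°  →  invalid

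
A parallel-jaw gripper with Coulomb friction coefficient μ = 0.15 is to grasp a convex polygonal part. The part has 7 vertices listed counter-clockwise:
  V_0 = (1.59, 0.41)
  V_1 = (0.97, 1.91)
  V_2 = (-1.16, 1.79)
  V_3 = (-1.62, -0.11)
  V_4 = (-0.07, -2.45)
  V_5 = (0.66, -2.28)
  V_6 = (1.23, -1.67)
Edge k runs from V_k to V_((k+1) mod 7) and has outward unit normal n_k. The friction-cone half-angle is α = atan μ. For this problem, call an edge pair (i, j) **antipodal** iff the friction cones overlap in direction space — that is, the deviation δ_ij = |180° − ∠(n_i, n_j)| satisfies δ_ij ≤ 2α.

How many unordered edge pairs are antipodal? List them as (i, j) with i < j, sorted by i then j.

count = 3; pairs: (0,3), (1,4), (2,6)

α = atan 0.15 = 8.53°;  2α = 17.06°
n_0 = (+0.9242, +0.3820)
n_1 = (-0.0562, +0.9984)
n_2 = (-0.9719, +0.2353)
n_3 = (-0.8337, -0.5522)
n_4 = (+0.2268, -0.9739)
n_5 = (+0.7307, -0.6827)
n_6 = (+0.9854, -0.1705)
  (0,1): δ = 109.23°  ·
  (0,2): δ = 36.07°  ·
  (0,3): δ = 11.06°  ✓
  (0,4): δ = 80.65°  ·
  (0,5): δ = 114.48°  ·
  (0,6): δ = 147.72°  ·
  (1,2): δ = 106.83°  ·
  (1,3): δ = 59.70°  ·
  (1,4): δ = 9.88°  ✓
  (1,5): δ = 43.72°  ·
  (1,6): δ = 76.96°  ·
  (2,3): δ = 132.87°  ·
  (2,4): δ = 63.28°  ·
  (2,5): δ = 29.45°  ·
  (2,6): δ = 3.79°  ✓
  (3,4): δ = 110.41°  ·
  (3,5): δ = 76.58°  ·
  (3,6): δ = 43.34°  ·
  (4,5): δ = 146.17°  ·
  (4,6): δ = 112.93°  ·
  (5,6): δ = 146.76°  ·
antipodal pairs: 3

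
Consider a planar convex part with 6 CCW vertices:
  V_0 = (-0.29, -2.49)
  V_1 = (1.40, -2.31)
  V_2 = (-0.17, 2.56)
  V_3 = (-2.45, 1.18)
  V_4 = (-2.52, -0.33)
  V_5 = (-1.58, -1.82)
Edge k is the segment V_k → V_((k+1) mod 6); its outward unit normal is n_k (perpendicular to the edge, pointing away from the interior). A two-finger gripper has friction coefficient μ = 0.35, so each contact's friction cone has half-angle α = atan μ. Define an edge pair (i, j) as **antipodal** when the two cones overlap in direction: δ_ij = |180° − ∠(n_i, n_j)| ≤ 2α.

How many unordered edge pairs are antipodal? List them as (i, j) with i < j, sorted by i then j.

α = atan 0.35 = 19.29°;  2α = 38.58°
n_0 = (+0.1059, -0.9944)
n_1 = (+0.9518, +0.3068)
n_2 = (-0.5178, +0.8555)
n_3 = (-0.9989, +0.0463)
n_4 = (-0.8458, -0.5336)
n_5 = (-0.4609, -0.8874)
  (0,1): δ = 78.21°  ·
  (0,2): δ = 25.11°  ✓
  (0,3): δ = 81.27°  ·
  (0,4): δ = 116.17°  ·
  (0,5): δ = 146.47°  ·
  (1,2): δ = 76.68°  ·
  (1,3): δ = 20.52°  ✓
  (1,4): δ = 14.38°  ✓
  (1,5): δ = 44.69°  ·
  (2,3): δ = 123.84°  ·
  (2,4): δ = 88.94°  ·
  (2,5): δ = 58.63°  ·
  (3,4): δ = 145.10°  ·
  (3,5): δ = 114.79°  ·
  (4,5): δ = 149.69°  ·
antipodal pairs: 3

count = 3; pairs: (0,2), (1,3), (1,4)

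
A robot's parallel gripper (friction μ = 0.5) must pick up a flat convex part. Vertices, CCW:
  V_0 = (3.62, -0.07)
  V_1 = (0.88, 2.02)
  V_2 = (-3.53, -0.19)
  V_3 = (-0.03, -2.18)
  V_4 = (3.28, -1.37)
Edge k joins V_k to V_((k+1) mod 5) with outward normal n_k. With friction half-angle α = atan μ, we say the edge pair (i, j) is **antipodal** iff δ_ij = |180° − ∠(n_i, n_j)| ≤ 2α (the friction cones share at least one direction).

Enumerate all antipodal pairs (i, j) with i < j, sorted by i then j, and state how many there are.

α = atan 0.5 = 26.57°;  2α = 53.13°
n_0 = (+0.6065, +0.7951)
n_1 = (-0.4480, +0.8940)
n_2 = (-0.4943, -0.8693)
n_3 = (+0.2377, -0.9713)
n_4 = (+0.9675, -0.2530)
  (0,1): δ = 116.05°  ·
  (0,2): δ = 7.71°  ✓
  (0,3): δ = 51.09°  ✓
  (0,4): δ = 112.68°  ·
  (1,2): δ = 56.24°  ·
  (1,3): δ = 12.87°  ✓
  (1,4): δ = 48.73°  ✓
  (2,3): δ = 136.63°  ·
  (2,4): δ = 75.04°  ·
  (3,4): δ = 118.41°  ·
antipodal pairs: 4

count = 4; pairs: (0,2), (0,3), (1,3), (1,4)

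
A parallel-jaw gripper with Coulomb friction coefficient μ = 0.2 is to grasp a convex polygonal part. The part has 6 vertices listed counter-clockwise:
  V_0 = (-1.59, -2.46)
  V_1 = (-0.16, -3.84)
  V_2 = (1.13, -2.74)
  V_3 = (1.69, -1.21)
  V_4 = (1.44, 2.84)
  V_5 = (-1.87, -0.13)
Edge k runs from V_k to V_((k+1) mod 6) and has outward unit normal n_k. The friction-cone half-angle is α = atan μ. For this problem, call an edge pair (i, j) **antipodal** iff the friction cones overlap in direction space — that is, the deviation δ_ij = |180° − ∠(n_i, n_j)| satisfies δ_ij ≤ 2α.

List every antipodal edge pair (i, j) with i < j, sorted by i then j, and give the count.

count = 2; pairs: (1,4), (3,5)

α = atan 0.2 = 11.31°;  2α = 22.62°
n_0 = (-0.6944, -0.7196)
n_1 = (+0.6488, -0.7609)
n_2 = (+0.9391, -0.3437)
n_3 = (+0.9981, +0.0616)
n_4 = (-0.6678, +0.7443)
n_5 = (-0.9929, -0.1193)
  (0,1): δ = 95.56°  ·
  (0,2): δ = 66.12°  ·
  (0,3): δ = 42.49°  ·
  (0,4): δ = 85.88°  ·
  (0,5): δ = 140.83°  ·
  (1,2): δ = 150.56°  ·
  (1,3): δ = 126.92°  ·
  (1,4): δ = 1.45°  ✓
  (1,5): δ = 56.40°  ·
  (2,3): δ = 156.36°  ·
  (2,4): δ = 28.00°  ·
  (2,5): δ = 26.96°  ·
  (3,4): δ = 51.63°  ·
  (3,5): δ = 3.32°  ✓
  (4,5): δ = 125.05°  ·
antipodal pairs: 2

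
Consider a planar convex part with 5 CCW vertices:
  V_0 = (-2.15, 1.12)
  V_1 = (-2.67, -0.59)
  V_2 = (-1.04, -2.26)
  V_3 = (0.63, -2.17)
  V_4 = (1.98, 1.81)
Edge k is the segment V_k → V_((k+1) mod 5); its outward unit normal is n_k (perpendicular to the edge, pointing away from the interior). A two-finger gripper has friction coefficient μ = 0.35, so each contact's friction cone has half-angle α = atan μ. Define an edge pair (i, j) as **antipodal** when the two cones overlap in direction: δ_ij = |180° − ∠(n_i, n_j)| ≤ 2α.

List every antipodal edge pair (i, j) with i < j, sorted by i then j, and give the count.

count = 2; pairs: (0,3), (2,4)

α = atan 0.35 = 19.29°;  2α = 38.58°
n_0 = (-0.9567, +0.2909)
n_1 = (-0.7156, -0.6985)
n_2 = (+0.0538, -0.9986)
n_3 = (+0.9470, -0.3212)
n_4 = (-0.1648, +0.9863)
  (0,1): δ = 118.78°  ·
  (0,2): δ = 70.00°  ·
  (0,3): δ = 1.82°  ✓
  (0,4): δ = 116.40°  ·
  (1,2): δ = 131.22°  ·
  (1,3): δ = 63.04°  ·
  (1,4): δ = 55.18°  ·
  (2,3): δ = 111.82°  ·
  (2,4): δ = 6.40°  ✓
  (3,4): δ = 61.78°  ·
antipodal pairs: 2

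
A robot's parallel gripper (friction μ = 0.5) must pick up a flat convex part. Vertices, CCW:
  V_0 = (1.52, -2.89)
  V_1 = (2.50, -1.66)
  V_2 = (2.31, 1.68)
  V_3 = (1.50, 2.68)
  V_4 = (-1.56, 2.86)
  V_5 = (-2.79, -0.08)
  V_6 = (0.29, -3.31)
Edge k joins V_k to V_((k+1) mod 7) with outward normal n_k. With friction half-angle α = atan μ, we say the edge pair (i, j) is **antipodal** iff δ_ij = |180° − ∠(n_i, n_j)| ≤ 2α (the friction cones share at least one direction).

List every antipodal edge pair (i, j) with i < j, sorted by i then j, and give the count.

α = atan 0.5 = 26.57°;  2α = 53.13°
n_0 = (+0.7821, -0.6231)
n_1 = (+0.9984, +0.0568)
n_2 = (+0.7771, +0.6294)
n_3 = (+0.0587, +0.9983)
n_4 = (-0.9225, +0.3860)
n_5 = (-0.7237, -0.6901)
n_6 = (+0.3231, -0.9463)
  (0,1): δ = 138.20°  ·
  (0,2): δ = 102.45°  ·
  (0,3): δ = 54.82°  ·
  (0,4): δ = 15.84°  ✓
  (0,5): δ = 82.18°  ·
  (0,6): δ = 147.40°  ·
  (1,2): δ = 144.25°  ·
  (1,3): δ = 96.62°  ·
  (1,4): δ = 25.96°  ✓
  (1,5): δ = 40.38°  ✓
  (1,6): δ = 105.60°  ·
  (2,3): δ = 132.37°  ·
  (2,4): δ = 61.71°  ·
  (2,5): δ = 4.63°  ✓
  (2,6): δ = 69.85°  ·
  (3,4): δ = 109.34°  ·
  (3,5): δ = 43.00°  ✓
  (3,6): δ = 22.22°  ✓
  (4,5): δ = 113.66°  ·
  (4,6): δ = 48.44°  ✓
  (5,6): δ = 114.79°  ·
antipodal pairs: 7

count = 7; pairs: (0,4), (1,4), (1,5), (2,5), (3,5), (3,6), (4,6)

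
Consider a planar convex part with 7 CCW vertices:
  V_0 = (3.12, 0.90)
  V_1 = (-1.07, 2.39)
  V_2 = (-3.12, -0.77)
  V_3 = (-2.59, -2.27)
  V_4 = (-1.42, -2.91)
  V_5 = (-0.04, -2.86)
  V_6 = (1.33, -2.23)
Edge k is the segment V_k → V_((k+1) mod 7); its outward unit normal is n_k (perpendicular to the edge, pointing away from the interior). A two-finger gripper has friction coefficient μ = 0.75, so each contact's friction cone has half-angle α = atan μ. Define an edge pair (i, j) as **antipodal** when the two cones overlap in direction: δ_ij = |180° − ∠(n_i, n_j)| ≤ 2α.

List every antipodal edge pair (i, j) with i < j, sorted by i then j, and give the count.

α = atan 0.75 = 36.87°;  2α = 73.74°
n_0 = (+0.3351, +0.9422)
n_1 = (-0.8389, +0.5442)
n_2 = (-0.9429, -0.3331)
n_3 = (-0.4799, -0.8773)
n_4 = (+0.0362, -0.9993)
n_5 = (+0.4178, -0.9085)
n_6 = (+0.8681, -0.4964)
  (0,1): δ = 103.40°  ·
  (0,2): δ = 50.96°  ✓
  (0,3): δ = 9.10°  ✓
  (0,4): δ = 21.65°  ✓
  (0,5): δ = 44.27°  ✓
  (0,6): δ = 79.81°  ·
  (1,2): δ = 127.57°  ·
  (1,3): δ = 85.71°  ·
  (1,4): δ = 54.95°  ✓
  (1,5): δ = 32.33°  ✓
  (1,6): δ = 3.21°  ✓
  (2,3): δ = 138.14°  ·
  (2,4): δ = 107.38°  ·
  (2,5): δ = 84.76°  ·
  (2,6): δ = 49.22°  ✓
  (3,4): δ = 149.25°  ·
  (3,5): δ = 126.63°  ·
  (3,6): δ = 91.09°  ·
  (4,5): δ = 157.38°  ·
  (4,6): δ = 121.84°  ·
  (5,6): δ = 144.46°  ·
antipodal pairs: 8

count = 8; pairs: (0,2), (0,3), (0,4), (0,5), (1,4), (1,5), (1,6), (2,6)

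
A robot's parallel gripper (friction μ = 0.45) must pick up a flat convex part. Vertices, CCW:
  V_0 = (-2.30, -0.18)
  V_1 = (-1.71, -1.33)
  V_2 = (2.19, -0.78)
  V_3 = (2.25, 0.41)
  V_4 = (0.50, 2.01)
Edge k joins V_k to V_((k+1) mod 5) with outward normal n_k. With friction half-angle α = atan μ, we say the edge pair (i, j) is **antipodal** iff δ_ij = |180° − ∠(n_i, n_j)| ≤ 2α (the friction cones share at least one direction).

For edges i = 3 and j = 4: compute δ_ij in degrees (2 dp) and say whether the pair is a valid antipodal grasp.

α = atan 0.45 = 24.23°;  2α = 48.46°
edge 3: e_3 = (-1.75, +1.60);  n_3 = (+0.6748, +0.7380)
edge 4: e_4 = (-2.80, -2.19);  n_4 = (-0.6161, +0.7877)
∠(n_3, n_4) = 80.47°
δ = |180° − 80.47°| = 99.53°
99.53° > 2α = 48.46°  →  invalid

δ = 99.53°, invalid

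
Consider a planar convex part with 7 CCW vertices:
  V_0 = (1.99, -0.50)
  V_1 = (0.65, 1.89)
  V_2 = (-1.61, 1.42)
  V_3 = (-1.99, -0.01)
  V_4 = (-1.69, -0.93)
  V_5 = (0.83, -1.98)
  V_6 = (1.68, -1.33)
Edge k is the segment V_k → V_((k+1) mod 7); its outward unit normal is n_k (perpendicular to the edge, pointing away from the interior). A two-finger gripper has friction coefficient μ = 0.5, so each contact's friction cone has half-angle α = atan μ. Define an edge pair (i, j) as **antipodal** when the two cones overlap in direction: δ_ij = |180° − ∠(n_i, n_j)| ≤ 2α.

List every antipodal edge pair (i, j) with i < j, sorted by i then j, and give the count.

α = atan 0.5 = 26.57°;  2α = 53.13°
n_0 = (+0.8723, +0.4890)
n_1 = (-0.2036, +0.9791)
n_2 = (-0.9665, +0.2568)
n_3 = (-0.9507, -0.3100)
n_4 = (-0.3846, -0.9231)
n_5 = (+0.6075, -0.7944)
n_6 = (+0.9368, -0.3499)
  (0,1): δ = 107.53°  ·
  (0,2): δ = 44.16°  ✓
  (0,3): δ = 11.22°  ✓
  (0,4): δ = 38.10°  ✓
  (0,5): δ = 98.13°  ·
  (0,6): δ = 130.24°  ·
  (1,2): δ = 116.63°  ·
  (1,3): δ = 83.69°  ·
  (1,4): δ = 34.37°  ✓
  (1,5): δ = 25.66°  ✓
  (1,6): δ = 57.77°  ·
  (2,3): δ = 147.06°  ·
  (2,4): δ = 97.74°  ·
  (2,5): δ = 37.71°  ✓
  (2,6): δ = 5.60°  ✓
  (3,4): δ = 130.68°  ·
  (3,5): δ = 70.66°  ·
  (3,6): δ = 38.54°  ✓
  (4,5): δ = 119.97°  ·
  (4,6): δ = 87.86°  ·
  (5,6): δ = 147.89°  ·
antipodal pairs: 8

count = 8; pairs: (0,2), (0,3), (0,4), (1,4), (1,5), (2,5), (2,6), (3,6)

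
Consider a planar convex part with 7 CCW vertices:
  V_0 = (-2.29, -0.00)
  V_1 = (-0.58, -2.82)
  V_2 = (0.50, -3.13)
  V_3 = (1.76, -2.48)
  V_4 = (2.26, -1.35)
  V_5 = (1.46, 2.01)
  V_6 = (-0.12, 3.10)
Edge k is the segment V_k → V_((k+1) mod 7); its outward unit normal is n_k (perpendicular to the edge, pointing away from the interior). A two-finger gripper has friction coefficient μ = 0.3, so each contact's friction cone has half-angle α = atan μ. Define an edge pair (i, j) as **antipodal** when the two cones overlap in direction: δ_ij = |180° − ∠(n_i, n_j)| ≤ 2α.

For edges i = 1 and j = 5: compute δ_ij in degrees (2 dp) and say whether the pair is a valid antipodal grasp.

δ = 18.59°, valid

α = atan 0.3 = 16.70°;  2α = 33.40°
edge 1: e_1 = (+1.08, -0.31);  n_1 = (-0.2759, -0.9612)
edge 5: e_5 = (-1.58, +1.09);  n_5 = (+0.5679, +0.8231)
∠(n_1, n_5) = 161.41°
δ = |180° − 161.41°| = 18.59°
18.59° ≤ 2α = 33.40°  →  valid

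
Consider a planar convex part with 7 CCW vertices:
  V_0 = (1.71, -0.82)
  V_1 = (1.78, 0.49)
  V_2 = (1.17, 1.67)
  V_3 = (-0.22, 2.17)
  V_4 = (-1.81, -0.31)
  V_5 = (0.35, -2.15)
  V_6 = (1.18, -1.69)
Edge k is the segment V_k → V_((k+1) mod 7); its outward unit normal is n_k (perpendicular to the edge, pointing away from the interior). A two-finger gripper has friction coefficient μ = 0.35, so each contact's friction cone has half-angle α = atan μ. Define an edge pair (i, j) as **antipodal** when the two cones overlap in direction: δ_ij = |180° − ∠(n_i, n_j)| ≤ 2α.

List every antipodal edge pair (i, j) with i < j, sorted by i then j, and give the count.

α = atan 0.35 = 19.29°;  2α = 38.58°
n_0 = (+0.9986, -0.0534)
n_1 = (+0.8883, +0.4592)
n_2 = (+0.3385, +0.9410)
n_3 = (-0.8418, +0.5397)
n_4 = (-0.6485, -0.7612)
n_5 = (+0.4847, -0.8747)
n_6 = (+0.8540, -0.5203)
  (0,1): δ = 149.60°  ·
  (0,2): δ = 106.73°  ·
  (0,3): δ = 29.61°  ✓
  (0,4): δ = 52.63°  ·
  (0,5): δ = 122.05°  ·
  (0,6): δ = 151.71°  ·
  (1,2): δ = 137.12°  ·
  (1,3): δ = 60.00°  ·
  (1,4): δ = 22.24°  ✓
  (1,5): δ = 91.66°  ·
  (1,6): δ = 121.31°  ·
  (2,3): δ = 102.88°  ·
  (2,4): δ = 20.64°  ✓
  (2,5): δ = 48.78°  ·
  (2,6): δ = 78.43°  ·
  (3,4): δ = 97.76°  ·
  (3,5): δ = 28.34°  ✓
  (3,6): δ = 1.32°  ✓
  (4,5): δ = 110.58°  ·
  (4,6): δ = 80.92°  ·
  (5,6): δ = 150.35°  ·
antipodal pairs: 5

count = 5; pairs: (0,3), (1,4), (2,4), (3,5), (3,6)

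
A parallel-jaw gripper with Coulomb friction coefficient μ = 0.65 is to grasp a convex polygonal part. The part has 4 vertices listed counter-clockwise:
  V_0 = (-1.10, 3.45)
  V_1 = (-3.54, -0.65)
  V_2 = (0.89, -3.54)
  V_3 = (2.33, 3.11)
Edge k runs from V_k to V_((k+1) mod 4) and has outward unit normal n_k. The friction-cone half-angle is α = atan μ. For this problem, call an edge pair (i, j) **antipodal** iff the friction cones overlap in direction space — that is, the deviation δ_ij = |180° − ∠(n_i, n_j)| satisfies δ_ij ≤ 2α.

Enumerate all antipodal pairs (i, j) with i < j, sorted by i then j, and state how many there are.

α = atan 0.65 = 33.02°;  2α = 66.05°
n_0 = (-0.8593, +0.5114)
n_1 = (-0.5464, -0.8375)
n_2 = (+0.9773, -0.2116)
n_3 = (+0.0986, +0.9951)
  (0,1): δ = 92.36°  ·
  (0,2): δ = 18.54°  ✓
  (0,3): δ = 115.10°  ·
  (1,2): δ = 69.10°  ·
  (1,3): δ = 27.46°  ✓
  (2,3): δ = 83.44°  ·
antipodal pairs: 2

count = 2; pairs: (0,2), (1,3)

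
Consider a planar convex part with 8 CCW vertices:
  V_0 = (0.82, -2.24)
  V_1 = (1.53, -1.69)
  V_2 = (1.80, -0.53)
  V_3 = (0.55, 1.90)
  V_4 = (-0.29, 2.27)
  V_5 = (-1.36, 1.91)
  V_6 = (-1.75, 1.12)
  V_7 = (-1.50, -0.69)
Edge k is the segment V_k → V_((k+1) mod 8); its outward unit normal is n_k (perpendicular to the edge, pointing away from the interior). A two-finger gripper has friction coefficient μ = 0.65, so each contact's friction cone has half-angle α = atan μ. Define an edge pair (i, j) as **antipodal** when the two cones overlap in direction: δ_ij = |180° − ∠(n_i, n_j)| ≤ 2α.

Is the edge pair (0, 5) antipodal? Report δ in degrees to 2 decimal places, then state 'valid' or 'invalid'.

α = atan 0.65 = 33.02°;  2α = 66.05°
edge 0: e_0 = (+0.71, +0.55);  n_0 = (+0.6124, -0.7905)
edge 5: e_5 = (-0.39, -0.79);  n_5 = (-0.8967, +0.4427)
∠(n_0, n_5) = 154.04°
δ = |180° − 154.04°| = 25.96°
25.96° ≤ 2α = 66.05°  →  valid

δ = 25.96°, valid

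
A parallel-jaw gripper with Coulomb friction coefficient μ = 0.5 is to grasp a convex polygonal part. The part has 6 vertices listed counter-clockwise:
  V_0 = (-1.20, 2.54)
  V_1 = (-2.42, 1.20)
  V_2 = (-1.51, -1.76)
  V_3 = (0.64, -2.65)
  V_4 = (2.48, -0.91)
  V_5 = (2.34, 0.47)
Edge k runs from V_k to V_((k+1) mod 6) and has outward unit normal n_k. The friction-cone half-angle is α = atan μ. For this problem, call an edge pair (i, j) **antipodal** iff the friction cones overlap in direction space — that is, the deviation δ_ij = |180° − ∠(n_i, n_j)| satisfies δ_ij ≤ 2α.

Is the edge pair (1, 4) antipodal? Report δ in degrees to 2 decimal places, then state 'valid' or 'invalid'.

δ = 11.30°, valid

α = atan 0.5 = 26.57°;  2α = 53.13°
edge 1: e_1 = (+0.91, -2.96);  n_1 = (-0.9558, -0.2939)
edge 4: e_4 = (-0.14, +1.38);  n_4 = (+0.9949, +0.1009)
∠(n_1, n_4) = 168.70°
δ = |180° − 168.70°| = 11.30°
11.30° ≤ 2α = 53.13°  →  valid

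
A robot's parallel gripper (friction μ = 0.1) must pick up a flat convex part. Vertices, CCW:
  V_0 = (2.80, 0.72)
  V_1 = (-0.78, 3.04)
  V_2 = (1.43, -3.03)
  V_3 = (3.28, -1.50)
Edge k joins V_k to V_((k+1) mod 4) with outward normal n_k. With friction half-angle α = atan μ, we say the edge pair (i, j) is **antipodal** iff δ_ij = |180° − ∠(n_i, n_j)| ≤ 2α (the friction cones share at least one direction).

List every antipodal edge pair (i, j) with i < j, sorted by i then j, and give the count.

count = 1; pairs: (1,3)

α = atan 0.1 = 5.71°;  2α = 11.42°
n_0 = (+0.5438, +0.8392)
n_1 = (-0.9397, -0.3421)
n_2 = (+0.6373, -0.7706)
n_3 = (+0.9774, +0.2113)
  (0,1): δ = 37.05°  ·
  (0,2): δ = 72.54°  ·
  (0,3): δ = 135.15°  ·
  (1,2): δ = 70.41°  ·
  (1,3): δ = 7.81°  ✓
  (2,3): δ = 117.39°  ·
antipodal pairs: 1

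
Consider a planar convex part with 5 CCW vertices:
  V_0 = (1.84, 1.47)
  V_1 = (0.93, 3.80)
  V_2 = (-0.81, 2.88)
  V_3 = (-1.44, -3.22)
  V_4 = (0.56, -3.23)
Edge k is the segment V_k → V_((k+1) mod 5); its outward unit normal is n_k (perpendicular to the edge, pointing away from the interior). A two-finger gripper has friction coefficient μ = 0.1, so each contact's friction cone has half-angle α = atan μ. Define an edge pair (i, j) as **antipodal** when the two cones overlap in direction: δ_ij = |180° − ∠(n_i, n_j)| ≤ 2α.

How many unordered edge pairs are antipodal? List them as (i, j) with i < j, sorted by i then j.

α = atan 0.1 = 5.71°;  2α = 11.42°
n_0 = (+0.9315, +0.3638)
n_1 = (-0.4674, +0.8840)
n_2 = (-0.9947, +0.1027)
n_3 = (-0.0050, -1.0000)
n_4 = (+0.9649, -0.2628)
  (0,1): δ = 83.47°  ·
  (0,2): δ = 27.23°  ·
  (0,3): δ = 68.38°  ·
  (0,4): δ = 143.43°  ·
  (1,2): δ = 123.76°  ·
  (1,3): δ = 28.15°  ·
  (1,4): δ = 46.90°  ·
  (2,3): δ = 84.39°  ·
  (2,4): δ = 9.34°  ✓
  (3,4): δ = 104.95°  ·
antipodal pairs: 1

count = 1; pairs: (2,4)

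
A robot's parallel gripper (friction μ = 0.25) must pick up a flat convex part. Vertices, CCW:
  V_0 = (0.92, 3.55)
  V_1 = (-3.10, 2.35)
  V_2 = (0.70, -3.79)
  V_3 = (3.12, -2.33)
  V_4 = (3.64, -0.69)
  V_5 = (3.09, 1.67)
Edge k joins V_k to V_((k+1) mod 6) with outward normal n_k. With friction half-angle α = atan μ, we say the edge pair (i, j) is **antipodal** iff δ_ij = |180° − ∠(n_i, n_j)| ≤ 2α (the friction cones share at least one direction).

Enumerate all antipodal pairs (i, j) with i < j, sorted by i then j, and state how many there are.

count = 3; pairs: (0,2), (1,4), (1,5)

α = atan 0.25 = 14.04°;  2α = 28.07°
n_0 = (-0.2860, +0.9582)
n_1 = (-0.8503, -0.5263)
n_2 = (+0.5166, -0.8562)
n_3 = (+0.9532, -0.3022)
n_4 = (+0.9739, +0.2270)
n_5 = (+0.6548, +0.7558)
  (0,1): δ = 74.87°  ·
  (0,2): δ = 14.48°  ✓
  (0,3): δ = 55.79°  ·
  (0,4): δ = 86.50°  ·
  (0,5): δ = 122.47°  ·
  (1,2): δ = 90.65°  ·
  (1,3): δ = 49.35°  ·
  (1,4): δ = 18.63°  ✓
  (1,5): δ = 17.34°  ✓
  (2,3): δ = 138.70°  ·
  (2,4): δ = 107.98°  ·
  (2,5): δ = 72.01°  ·
  (3,4): δ = 149.29°  ·
  (3,5): δ = 113.31°  ·
  (4,5): δ = 144.02°  ·
antipodal pairs: 3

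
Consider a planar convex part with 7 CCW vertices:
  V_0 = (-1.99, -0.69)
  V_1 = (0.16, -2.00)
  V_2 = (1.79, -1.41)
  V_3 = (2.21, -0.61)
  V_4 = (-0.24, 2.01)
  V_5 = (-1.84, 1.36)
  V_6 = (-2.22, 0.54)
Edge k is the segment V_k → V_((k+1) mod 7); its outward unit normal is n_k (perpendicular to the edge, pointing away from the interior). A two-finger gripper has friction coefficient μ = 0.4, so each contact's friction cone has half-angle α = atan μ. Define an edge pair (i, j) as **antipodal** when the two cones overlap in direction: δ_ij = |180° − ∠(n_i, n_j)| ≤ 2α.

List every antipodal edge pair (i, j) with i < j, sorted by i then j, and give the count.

α = atan 0.4 = 21.80°;  2α = 43.60°
n_0 = (-0.5203, -0.8540)
n_1 = (+0.3404, -0.9403)
n_2 = (+0.8854, -0.4648)
n_3 = (+0.7304, +0.6830)
n_4 = (-0.3764, +0.9265)
n_5 = (-0.9073, +0.4205)
n_6 = (-0.9830, -0.1838)
  (0,1): δ = 128.75°  ·
  (0,2): δ = 86.35°  ·
  (0,3): δ = 15.57°  ✓
  (0,4): δ = 53.46°  ·
  (0,5): δ = 96.49°  ·
  (0,6): δ = 131.95°  ·
  (1,2): δ = 137.60°  ·
  (1,3): δ = 66.82°  ·
  (1,4): δ = 2.21°  ✓
  (1,5): δ = 45.24°  ·
  (1,6): δ = 80.69°  ·
  (2,3): δ = 109.22°  ·
  (2,4): δ = 40.19°  ✓
  (2,5): δ = 2.84°  ✓
  (2,6): δ = 38.29°  ✓
  (3,4): δ = 110.97°  ·
  (3,5): δ = 67.94°  ·
  (3,6): δ = 32.49°  ✓
  (4,5): δ = 136.97°  ·
  (4,6): δ = 101.52°  ·
  (5,6): δ = 144.54°  ·
antipodal pairs: 6

count = 6; pairs: (0,3), (1,4), (2,4), (2,5), (2,6), (3,6)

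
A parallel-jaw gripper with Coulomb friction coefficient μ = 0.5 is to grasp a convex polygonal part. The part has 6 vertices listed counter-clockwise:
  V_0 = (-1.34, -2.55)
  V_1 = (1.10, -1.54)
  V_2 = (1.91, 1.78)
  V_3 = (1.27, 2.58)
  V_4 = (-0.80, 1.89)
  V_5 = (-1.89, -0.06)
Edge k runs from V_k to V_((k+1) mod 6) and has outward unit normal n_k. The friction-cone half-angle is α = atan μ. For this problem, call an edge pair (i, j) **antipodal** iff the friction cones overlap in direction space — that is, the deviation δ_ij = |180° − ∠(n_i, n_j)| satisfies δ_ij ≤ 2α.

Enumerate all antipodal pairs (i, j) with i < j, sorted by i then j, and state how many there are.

count = 5; pairs: (0,3), (0,4), (1,4), (1,5), (2,5)

α = atan 0.5 = 26.57°;  2α = 53.13°
n_0 = (+0.3825, -0.9240)
n_1 = (+0.9715, -0.2370)
n_2 = (+0.7809, +0.6247)
n_3 = (-0.3162, +0.9487)
n_4 = (-0.8729, +0.4879)
n_5 = (-0.9765, -0.2157)
  (0,1): δ = 126.20°  ·
  (0,2): δ = 73.83°  ·
  (0,3): δ = 4.05°  ✓
  (0,4): δ = 38.31°  ✓
  (0,5): δ = 79.97°  ·
  (1,2): δ = 127.63°  ·
  (1,3): δ = 57.85°  ·
  (1,4): δ = 15.49°  ✓
  (1,5): δ = 26.17°  ✓
  (2,3): δ = 110.22°  ·
  (2,4): δ = 67.86°  ·
  (2,5): δ = 26.20°  ✓
  (3,4): δ = 137.64°  ·
  (3,5): δ = 95.98°  ·
  (4,5): δ = 138.34°  ·
antipodal pairs: 5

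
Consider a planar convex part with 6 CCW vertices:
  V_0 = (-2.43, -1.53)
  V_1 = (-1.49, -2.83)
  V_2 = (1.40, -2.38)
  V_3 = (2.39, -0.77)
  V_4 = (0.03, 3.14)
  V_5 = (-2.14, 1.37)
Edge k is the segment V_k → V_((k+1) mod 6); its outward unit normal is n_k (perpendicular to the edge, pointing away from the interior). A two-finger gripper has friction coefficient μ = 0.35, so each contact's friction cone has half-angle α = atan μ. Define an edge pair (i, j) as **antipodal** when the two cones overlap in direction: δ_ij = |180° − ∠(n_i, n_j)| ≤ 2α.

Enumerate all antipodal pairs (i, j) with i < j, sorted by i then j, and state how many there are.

α = atan 0.35 = 19.29°;  2α = 38.58°
n_0 = (-0.8104, -0.5859)
n_1 = (+0.1539, -0.9881)
n_2 = (+0.8518, -0.5238)
n_3 = (+0.8561, +0.5167)
n_4 = (-0.6321, +0.7749)
n_5 = (-0.9950, +0.0995)
  (0,1): δ = 117.02°  ·
  (0,2): δ = 67.46°  ·
  (0,3): δ = 4.76°  ✓
  (0,4): δ = 93.33°  ·
  (0,5): δ = 138.42°  ·
  (1,2): δ = 130.44°  ·
  (1,3): δ = 67.74°  ·
  (1,4): δ = 30.35°  ✓
  (1,5): δ = 75.44°  ·
  (2,3): δ = 117.30°  ·
  (2,4): δ = 19.21°  ✓
  (2,5): δ = 25.88°  ✓
  (3,4): δ = 81.91°  ·
  (3,5): δ = 36.82°  ✓
  (4,5): δ = 134.91°  ·
antipodal pairs: 5

count = 5; pairs: (0,3), (1,4), (2,4), (2,5), (3,5)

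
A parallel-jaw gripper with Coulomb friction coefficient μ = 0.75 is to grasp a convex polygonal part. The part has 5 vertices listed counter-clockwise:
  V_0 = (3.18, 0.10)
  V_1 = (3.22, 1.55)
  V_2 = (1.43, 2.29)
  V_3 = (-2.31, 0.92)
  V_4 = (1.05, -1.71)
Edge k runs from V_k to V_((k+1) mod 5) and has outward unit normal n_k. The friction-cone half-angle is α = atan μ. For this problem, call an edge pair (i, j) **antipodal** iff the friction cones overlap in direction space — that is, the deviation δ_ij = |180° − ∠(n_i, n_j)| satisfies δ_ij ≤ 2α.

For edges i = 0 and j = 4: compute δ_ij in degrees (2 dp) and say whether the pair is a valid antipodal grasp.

δ = 131.94°, invalid

α = atan 0.75 = 36.87°;  2α = 73.74°
edge 0: e_0 = (+0.04, +1.45);  n_0 = (+0.9996, -0.0276)
edge 4: e_4 = (+2.13, +1.81);  n_4 = (+0.6475, -0.7620)
∠(n_0, n_4) = 48.06°
δ = |180° − 48.06°| = 131.94°
131.94° > 2α = 73.74°  →  invalid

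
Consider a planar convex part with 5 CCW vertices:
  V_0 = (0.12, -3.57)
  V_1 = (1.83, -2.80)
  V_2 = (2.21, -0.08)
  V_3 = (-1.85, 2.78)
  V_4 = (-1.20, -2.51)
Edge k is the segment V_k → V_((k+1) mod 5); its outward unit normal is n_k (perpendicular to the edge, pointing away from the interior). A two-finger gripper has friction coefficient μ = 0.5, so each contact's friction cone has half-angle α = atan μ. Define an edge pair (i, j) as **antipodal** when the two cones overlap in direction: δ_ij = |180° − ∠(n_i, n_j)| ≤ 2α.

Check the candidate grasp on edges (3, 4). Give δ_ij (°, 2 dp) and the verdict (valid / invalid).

α = atan 0.5 = 26.57°;  2α = 53.13°
edge 3: e_3 = (+0.65, -5.29);  n_3 = (-0.9925, -0.1220)
edge 4: e_4 = (+1.32, -1.06);  n_4 = (-0.6261, -0.7797)
∠(n_3, n_4) = 44.23°
δ = |180° − 44.23°| = 135.77°
135.77° > 2α = 53.13°  →  invalid

δ = 135.77°, invalid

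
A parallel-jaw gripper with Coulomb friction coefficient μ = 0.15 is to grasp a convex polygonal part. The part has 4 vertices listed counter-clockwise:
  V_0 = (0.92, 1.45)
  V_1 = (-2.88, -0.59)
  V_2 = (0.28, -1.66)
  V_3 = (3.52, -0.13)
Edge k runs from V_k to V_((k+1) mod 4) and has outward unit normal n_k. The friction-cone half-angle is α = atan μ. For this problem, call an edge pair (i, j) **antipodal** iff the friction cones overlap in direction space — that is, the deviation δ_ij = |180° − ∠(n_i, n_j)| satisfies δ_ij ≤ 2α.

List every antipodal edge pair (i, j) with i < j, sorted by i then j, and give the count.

count = 2; pairs: (0,2), (1,3)

α = atan 0.15 = 8.53°;  2α = 17.06°
n_0 = (-0.4730, +0.8811)
n_1 = (-0.3207, -0.9472)
n_2 = (+0.4270, -0.9042)
n_3 = (+0.5193, +0.8546)
  (0,1): δ = 46.94°  ·
  (0,2): δ = 2.95°  ✓
  (0,3): δ = 120.48°  ·
  (1,2): δ = 136.02°  ·
  (1,3): δ = 12.58°  ✓
  (2,3): δ = 56.56°  ·
antipodal pairs: 2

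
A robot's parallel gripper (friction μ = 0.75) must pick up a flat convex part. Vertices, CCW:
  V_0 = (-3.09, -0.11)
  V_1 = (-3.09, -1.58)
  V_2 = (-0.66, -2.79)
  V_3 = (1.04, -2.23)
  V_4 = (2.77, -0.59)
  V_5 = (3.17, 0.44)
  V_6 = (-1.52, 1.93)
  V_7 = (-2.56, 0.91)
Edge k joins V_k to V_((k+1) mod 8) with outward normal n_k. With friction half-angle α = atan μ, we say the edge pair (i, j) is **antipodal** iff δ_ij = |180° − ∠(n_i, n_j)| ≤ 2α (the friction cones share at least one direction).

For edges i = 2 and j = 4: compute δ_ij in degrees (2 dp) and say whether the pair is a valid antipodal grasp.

δ = 129.46°, invalid

α = atan 0.75 = 36.87°;  2α = 73.74°
edge 2: e_2 = (+1.70, +0.56);  n_2 = (+0.3129, -0.9498)
edge 4: e_4 = (+0.40, +1.03);  n_4 = (+0.9322, -0.3620)
∠(n_2, n_4) = 50.54°
δ = |180° − 50.54°| = 129.46°
129.46° > 2α = 73.74°  →  invalid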